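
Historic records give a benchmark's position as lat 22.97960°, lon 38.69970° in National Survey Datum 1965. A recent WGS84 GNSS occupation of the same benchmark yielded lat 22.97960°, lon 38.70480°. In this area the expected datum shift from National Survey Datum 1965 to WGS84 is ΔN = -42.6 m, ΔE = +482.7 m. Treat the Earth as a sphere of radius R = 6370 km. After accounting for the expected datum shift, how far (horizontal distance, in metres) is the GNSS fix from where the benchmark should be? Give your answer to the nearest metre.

Observed coordinate differences: Δφ = +0.00000°, Δλ = +0.00510°.
Converting to metres (1° lat = 111177 m, cos φ = 0.920644): observed ΔN = 0.0 m, observed ΔE = 522.0 m.
Subtracting the expected shift leaves a residual of 0.0 − (-42.6) = 42.6 m north and 522.0 − (482.7) = 39.3 m east.
Residual distance = √(42.6² + 39.3²) = 58.0 m.

58 m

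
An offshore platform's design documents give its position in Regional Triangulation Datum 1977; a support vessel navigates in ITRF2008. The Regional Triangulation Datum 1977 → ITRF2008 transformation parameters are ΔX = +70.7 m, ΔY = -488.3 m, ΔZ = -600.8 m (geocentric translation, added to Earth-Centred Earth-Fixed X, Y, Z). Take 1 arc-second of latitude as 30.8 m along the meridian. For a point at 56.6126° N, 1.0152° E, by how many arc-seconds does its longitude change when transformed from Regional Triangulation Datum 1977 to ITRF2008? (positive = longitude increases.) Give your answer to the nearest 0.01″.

sin φ = 0.834969, cos φ = 0.550297, sin λ = 0.017718, cos λ = 0.999843.
East component: ΔE = −sin λ·ΔX + cos λ·ΔY = −(0.017718)(70.7) + (0.999843)(-488.3) = -489.48 m.
1° of latitude spans 3600 × 30.80 = 110880 m; at latitude φ, 1° of longitude spans that × cos φ = 61016.9 m, so Δλ = -489.48 / 61016.9 × 3600 = -28.879″.

Δλ = -28.88″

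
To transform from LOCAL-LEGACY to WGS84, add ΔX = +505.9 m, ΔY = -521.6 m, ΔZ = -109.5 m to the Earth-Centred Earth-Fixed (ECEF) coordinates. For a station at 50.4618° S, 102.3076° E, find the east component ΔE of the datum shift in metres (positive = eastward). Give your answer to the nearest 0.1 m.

At φ = -50.4618°, λ = 102.3076°: sin φ = -0.771200, cos φ = 0.636593, sin λ = 0.977017, cos λ = -0.213160.
ΔE = −sin λ·ΔX + cos λ·ΔY = −(0.977017)·(505.9) + (-0.213160)·(-521.6) = -383.09 m.

ΔE = -383.1 m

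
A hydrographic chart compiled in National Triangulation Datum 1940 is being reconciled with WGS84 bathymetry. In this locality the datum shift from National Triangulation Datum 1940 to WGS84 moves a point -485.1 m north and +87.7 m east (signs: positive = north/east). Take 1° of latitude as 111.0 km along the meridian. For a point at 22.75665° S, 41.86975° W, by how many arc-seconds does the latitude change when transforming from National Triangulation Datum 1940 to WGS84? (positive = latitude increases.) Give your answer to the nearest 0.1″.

1° of latitude = 111.0 km, so Δφ = -485.1 / 111000 = -0.0043703° = -15.733″.

Δφ = -15.7″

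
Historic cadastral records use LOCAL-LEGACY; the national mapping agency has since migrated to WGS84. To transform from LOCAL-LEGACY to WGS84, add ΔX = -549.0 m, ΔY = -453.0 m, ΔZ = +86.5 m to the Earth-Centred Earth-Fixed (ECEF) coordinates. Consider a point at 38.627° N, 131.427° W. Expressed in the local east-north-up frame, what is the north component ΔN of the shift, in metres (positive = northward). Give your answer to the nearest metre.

ΔN = -371 m

At φ = 38.627°, λ = -131.427°: sin φ = 0.624248, cos φ = 0.781226, sin λ = -0.749799, cos λ = -0.661665.
ΔN = −sin φ cos λ·ΔX − sin φ sin λ·ΔY + cos φ·ΔZ = −(0.624248)(-0.661665)(-549.0) − (0.624248)(-0.749799)(-453.0) + (0.781226)(86.5) = -371.22 m.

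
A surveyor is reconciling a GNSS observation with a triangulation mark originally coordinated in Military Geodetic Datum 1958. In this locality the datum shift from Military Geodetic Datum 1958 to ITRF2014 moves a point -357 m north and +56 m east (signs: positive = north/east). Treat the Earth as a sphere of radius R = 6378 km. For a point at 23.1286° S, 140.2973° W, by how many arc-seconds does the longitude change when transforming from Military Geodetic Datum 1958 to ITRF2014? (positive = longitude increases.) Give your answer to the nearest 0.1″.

Δλ = 2.0″

At latitude -23.1286°, cos φ = 0.919626.
One radian of longitude at latitude φ spans R cos φ, so Δλ = ΔE / (R cos φ) = 56.0 / (6378000 × 0.919626) = 9.5476e-06 rad = 1.969″.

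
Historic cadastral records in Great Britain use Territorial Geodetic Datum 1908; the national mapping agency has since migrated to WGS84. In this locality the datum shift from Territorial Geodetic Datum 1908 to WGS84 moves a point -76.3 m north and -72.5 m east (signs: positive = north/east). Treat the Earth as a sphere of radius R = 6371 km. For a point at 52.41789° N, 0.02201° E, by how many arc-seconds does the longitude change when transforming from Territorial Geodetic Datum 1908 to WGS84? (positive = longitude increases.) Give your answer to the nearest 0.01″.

Δλ = -3.85″

At latitude 52.41789°, cos φ = 0.609898.
One radian of longitude at latitude φ spans R cos φ, so Δλ = ΔE / (R cos φ) = -72.5 / (6371000 × 0.609898) = -1.8658e-05 rad = -3.849″.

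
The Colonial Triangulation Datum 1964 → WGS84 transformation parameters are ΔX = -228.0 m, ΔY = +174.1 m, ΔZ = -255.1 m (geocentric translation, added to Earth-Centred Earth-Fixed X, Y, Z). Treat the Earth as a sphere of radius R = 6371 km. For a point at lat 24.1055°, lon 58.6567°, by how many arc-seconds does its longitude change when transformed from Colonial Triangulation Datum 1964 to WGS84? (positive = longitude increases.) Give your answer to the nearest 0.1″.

Δλ = 10.1″

sin φ = 0.408418, cos φ = 0.912795, sin λ = 0.854066, cos λ = 0.520165.
East component: ΔE = −sin λ·ΔX + cos λ·ΔY = −(0.854066)(-228.0) + (0.520165)(174.1) = 285.29 m.
1° of latitude spans πR/180 = 111195 m; at latitude φ, 1° of longitude spans that × cos φ = 101498.2 m, so Δλ = 285.29 / 101498.2 × 3600 = 10.119″.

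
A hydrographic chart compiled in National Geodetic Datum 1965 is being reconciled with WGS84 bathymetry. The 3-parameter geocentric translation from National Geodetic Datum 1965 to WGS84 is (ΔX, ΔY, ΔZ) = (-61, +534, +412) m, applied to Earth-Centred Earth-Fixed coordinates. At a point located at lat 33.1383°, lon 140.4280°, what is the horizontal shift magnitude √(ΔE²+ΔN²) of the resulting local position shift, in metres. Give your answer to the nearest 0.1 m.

The local east axis at (φ, λ) is (−sin λ, cos λ, 0), so ΔE = −sin(140.4280°)·(-61) + cos(140.4280°)·534 = -372.76 m.
The local north axis is (−sin φ cos λ, −sin φ sin λ, cos φ), giving ΔN = -25.704 − 185.965 + 344.990 = 133.32 m.
Horizontal magnitude = √(ΔE² + ΔN²) = √((-372.76)² + 133.32²) = 395.88 m.

395.9 m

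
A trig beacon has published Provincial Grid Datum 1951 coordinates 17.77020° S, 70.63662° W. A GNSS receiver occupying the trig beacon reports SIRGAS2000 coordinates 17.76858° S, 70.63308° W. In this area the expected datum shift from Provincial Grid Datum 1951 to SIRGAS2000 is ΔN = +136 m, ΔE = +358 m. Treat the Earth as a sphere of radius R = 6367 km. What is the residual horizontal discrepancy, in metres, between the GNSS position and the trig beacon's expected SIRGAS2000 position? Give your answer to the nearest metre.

47 m

Observed coordinate differences: Δφ = +0.00162°, Δλ = +0.00354°.
Converting to metres (1° lat = 111125 m, cos φ = 0.952288): observed ΔN = 180.0 m, observed ΔE = 374.6 m.
Subtracting the expected shift leaves a residual of 180.0 − (136) = 44.0 m north and 374.6 − (358) = 16.6 m east.
Residual distance = √(44.0² + 16.6²) = 47.1 m.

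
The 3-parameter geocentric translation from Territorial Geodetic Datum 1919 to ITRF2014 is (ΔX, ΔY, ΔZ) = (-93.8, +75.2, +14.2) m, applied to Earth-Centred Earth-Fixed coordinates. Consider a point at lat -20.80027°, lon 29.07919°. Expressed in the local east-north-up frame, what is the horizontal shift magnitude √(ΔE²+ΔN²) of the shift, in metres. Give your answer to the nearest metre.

111 m

The local east axis at (φ, λ) is (−sin λ, cos λ, 0), so ΔE = −sin(29.07919°)·(-93.8) + cos(29.07919°)·75.2 = 111.31 m.
The local north axis is (−sin φ cos λ, −sin φ sin λ, cos φ), giving ΔN = -29.111 + 12.979 + 13.275 = -2.86 m.
Horizontal magnitude = √(ΔE² + ΔN²) = √(111.31² + (-2.86)²) = 111.35 m.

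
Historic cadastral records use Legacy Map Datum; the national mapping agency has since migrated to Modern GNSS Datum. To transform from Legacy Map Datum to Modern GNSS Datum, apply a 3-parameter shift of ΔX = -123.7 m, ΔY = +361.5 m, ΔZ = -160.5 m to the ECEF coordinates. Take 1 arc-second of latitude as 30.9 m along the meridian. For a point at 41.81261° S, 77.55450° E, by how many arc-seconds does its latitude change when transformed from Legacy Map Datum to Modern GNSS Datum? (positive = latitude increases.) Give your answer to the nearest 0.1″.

sin φ = -0.666697, cos φ = 0.745329, sin λ = 0.976501, cos λ = 0.215511.
North component: ΔN = −sin φ cos λ·ΔX − sin φ sin λ·ΔY + cos φ·ΔZ = −(-0.666697)(0.215511)(-123.7) − (-0.666697)(0.976501)(361.5) + (0.745329)(-160.5) = 97.95 m.
1° of latitude spans 3600 × 30.90 = 111240 m, so Δφ = 97.95 / 111240 × 3600 = 3.170″.

Δφ = 3.2″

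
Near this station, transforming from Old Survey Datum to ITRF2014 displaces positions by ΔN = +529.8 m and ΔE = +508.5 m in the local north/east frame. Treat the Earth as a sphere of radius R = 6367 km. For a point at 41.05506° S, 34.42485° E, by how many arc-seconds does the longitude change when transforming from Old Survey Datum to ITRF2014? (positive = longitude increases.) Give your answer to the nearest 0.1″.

At latitude -41.05506°, cos φ = 0.754079.
One radian of longitude at latitude φ spans R cos φ, so Δλ = ΔE / (R cos φ) = 508.5 / (6367000 × 0.754079) = 1.0591e-04 rad = 21.846″.

Δλ = 21.8″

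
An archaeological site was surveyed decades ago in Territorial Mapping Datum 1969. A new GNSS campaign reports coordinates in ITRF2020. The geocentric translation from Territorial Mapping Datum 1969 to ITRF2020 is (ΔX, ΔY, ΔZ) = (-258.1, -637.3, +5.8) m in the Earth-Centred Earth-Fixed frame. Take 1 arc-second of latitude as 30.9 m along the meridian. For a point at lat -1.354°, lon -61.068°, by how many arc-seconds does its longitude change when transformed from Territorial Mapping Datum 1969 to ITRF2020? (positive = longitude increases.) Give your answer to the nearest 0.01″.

Δλ = -17.29″

sin φ = -0.023630, cos φ = 0.999721, sin λ = -0.875194, cos λ = 0.483771.
East component: ΔE = −sin λ·ΔX + cos λ·ΔY = −(-0.875194)(-258.1) + (0.483771)(-637.3) = -534.20 m.
1° of latitude spans 3600 × 30.90 = 111240 m; at latitude φ, 1° of longitude spans that × cos φ = 111208.9 m, so Δλ = -534.20 / 111208.9 × 3600 = -17.293″.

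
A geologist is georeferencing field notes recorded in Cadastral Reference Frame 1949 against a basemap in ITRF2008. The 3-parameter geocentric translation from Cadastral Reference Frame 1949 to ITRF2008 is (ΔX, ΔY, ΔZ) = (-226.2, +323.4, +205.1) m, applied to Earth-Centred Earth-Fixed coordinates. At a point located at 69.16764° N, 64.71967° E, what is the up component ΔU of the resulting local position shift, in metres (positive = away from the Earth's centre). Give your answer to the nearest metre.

At φ = 69.16764°, λ = 64.71967°: sin φ = 0.934625, cos φ = 0.355635, sin λ = 0.904229, cos λ = 0.427047.
ΔU = cos φ cos λ·ΔX + cos φ sin λ·ΔY + sin φ·ΔZ = (0.355635)(0.427047)(-226.2) + (0.355635)(0.904229)(323.4) + (0.934625)(205.1) = 261.34 m.

ΔU = 261 m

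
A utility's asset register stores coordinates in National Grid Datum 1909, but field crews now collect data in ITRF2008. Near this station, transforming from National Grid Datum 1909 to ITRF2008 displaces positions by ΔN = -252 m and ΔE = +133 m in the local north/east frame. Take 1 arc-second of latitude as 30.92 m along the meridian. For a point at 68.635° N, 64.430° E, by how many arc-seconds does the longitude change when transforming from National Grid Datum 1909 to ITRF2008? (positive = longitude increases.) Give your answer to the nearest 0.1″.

At latitude 68.635°, cos φ = 0.364308.
1″ of longitude at this latitude = 30.92 × cos φ = 11.2644 m, so Δλ = 133.0 / 11.2644 = 11.807″.

Δλ = 11.8″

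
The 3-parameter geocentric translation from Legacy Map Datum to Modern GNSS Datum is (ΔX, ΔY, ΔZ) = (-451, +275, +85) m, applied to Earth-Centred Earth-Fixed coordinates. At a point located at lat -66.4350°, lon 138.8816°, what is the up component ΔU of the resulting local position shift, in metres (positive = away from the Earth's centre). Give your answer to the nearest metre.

ΔU = 130 m

The local up (radial) axis is (cos φ cos λ, cos φ sin λ, sin φ), giving ΔU = 135.833 + 72.300 − 77.912 = 130.22 m.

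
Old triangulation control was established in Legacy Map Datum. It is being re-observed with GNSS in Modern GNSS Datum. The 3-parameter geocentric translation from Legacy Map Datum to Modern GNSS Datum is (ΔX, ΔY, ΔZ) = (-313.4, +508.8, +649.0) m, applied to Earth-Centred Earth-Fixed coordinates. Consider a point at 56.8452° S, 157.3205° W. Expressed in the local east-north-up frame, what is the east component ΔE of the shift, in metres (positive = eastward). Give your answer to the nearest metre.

The local east axis at (φ, λ) is (−sin λ, cos λ, 0), so ΔE = −sin(-157.3205°)·(-313.4) + cos(-157.3205°)·508.8 = -590.30 m.

ΔE = -590 m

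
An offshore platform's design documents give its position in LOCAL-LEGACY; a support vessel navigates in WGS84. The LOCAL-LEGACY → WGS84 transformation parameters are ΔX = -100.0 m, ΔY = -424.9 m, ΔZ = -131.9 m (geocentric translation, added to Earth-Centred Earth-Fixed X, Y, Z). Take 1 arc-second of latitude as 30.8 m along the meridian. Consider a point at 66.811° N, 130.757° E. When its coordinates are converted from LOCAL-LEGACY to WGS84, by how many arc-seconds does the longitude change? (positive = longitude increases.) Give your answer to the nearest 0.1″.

Δλ = 29.1″

sin φ = 0.919211, cos φ = 0.393765, sin λ = 0.757485, cos λ = -0.652852.
East component: ΔE = −sin λ·ΔX + cos λ·ΔY = −(0.757485)(-100.0) + (-0.652852)(-424.9) = 353.15 m.
1° of latitude spans 3600 × 30.80 = 110880 m; at latitude φ, 1° of longitude spans that × cos φ = 43660.7 m, so Δλ = 353.15 / 43660.7 × 3600 = 29.118″.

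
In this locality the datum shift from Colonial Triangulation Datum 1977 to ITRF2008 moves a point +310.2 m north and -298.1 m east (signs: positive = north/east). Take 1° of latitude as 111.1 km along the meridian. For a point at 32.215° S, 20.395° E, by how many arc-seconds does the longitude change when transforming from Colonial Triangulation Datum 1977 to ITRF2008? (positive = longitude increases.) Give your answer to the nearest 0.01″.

Δλ = -11.42″

At latitude -32.215°, cos φ = 0.846054.
1° of longitude at this latitude = 111.1 × cos φ = 94.00 km, so Δλ = -298.1 / 93996.6 = -0.0031714° = -11.417″.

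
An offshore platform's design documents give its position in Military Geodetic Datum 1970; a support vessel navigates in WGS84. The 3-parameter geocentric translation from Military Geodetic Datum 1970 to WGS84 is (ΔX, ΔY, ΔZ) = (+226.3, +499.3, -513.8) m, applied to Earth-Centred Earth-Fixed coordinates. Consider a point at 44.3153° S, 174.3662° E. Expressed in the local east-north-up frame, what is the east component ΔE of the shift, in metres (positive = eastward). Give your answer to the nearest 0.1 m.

ΔE = -519.1 m

At φ = -44.3153°, λ = 174.3662°: sin φ = -0.698606, cos φ = 0.715506, sin λ = 0.098170, cos λ = -0.995170.
ΔE = −sin λ·ΔX + cos λ·ΔY = −(0.098170)·(226.3) + (-0.995170)·(499.3) = -519.10 m.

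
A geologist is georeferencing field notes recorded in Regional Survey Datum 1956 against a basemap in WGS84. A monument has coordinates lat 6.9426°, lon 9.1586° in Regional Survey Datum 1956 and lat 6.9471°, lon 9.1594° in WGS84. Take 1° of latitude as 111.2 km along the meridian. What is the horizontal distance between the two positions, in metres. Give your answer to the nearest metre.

508 m

Δφ = 6.9471° − 6.9426° = +0.0045°; Δλ = 9.1594° − 9.1586° = +0.0008°.
ΔN = Δφ × 111200 = 500.4 m; ΔE = Δλ × 111200 × cos(6.9426°) = +0.0008 × 111200 × 0.992668 = 88.3 m.
Distance = √(ΔE² + ΔN²) = √(88.3² + 500.4²) = 508.1 m.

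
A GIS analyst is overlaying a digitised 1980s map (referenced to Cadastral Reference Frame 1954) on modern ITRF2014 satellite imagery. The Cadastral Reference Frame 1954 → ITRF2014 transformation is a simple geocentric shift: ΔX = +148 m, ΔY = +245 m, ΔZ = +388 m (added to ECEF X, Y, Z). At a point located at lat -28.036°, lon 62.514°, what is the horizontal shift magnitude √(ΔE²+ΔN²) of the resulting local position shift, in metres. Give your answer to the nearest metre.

477 m

The local east axis at (φ, λ) is (−sin λ, cos λ, 0), so ΔE = −sin(62.514°)·148 + cos(62.514°)·245 = -18.22 m.
The local north axis is (−sin φ cos λ, −sin φ sin λ, cos φ), giving ΔN = 32.106 + 102.158 + 342.469 = 476.73 m.
Horizontal magnitude = √(ΔE² + ΔN²) = √((-18.22)² + 476.73²) = 477.08 m.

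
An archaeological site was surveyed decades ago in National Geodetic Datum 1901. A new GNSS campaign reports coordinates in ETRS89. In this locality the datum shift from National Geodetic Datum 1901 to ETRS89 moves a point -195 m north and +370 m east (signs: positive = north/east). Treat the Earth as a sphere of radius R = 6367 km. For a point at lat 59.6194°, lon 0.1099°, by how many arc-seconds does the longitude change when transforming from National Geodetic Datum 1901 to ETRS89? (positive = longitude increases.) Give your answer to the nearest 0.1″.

At latitude 59.6194°, cos φ = 0.505742.
One radian of longitude at latitude φ spans R cos φ, so Δλ = ΔE / (R cos φ) = 370.0 / (6367000 × 0.505742) = 1.1490e-04 rad = 23.701″.

Δλ = 23.7″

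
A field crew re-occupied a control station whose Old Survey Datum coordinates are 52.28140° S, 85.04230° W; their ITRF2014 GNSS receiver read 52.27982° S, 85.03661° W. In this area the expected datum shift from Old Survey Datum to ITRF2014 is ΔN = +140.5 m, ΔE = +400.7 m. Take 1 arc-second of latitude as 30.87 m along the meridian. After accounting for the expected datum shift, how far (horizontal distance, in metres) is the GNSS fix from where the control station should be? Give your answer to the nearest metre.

Observed coordinate differences: Δφ = +0.00158°, Δλ = +0.00569°.
Converting to metres (1° lat = 111132 m, cos φ = 0.611784): observed ΔN = 175.6 m, observed ΔE = 386.9 m.
Subtracting the expected shift leaves a residual of 175.6 − (140.5) = 35.1 m north and 386.9 − (400.7) = -13.8 m east.
Residual distance = √(35.1² + (-13.8)²) = 37.7 m.

38 m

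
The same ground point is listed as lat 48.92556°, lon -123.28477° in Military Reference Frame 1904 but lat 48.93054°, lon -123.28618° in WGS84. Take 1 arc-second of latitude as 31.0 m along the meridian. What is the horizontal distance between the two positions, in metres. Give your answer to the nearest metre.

565 m

Δφ = 48.93054° − 48.92556° = +0.00498°; Δλ = -123.28618° − -123.28477° = -0.00141°.
1° of latitude = 3600 × 31.00 = 111600 m.
ΔN = Δφ × 111600 = 555.8 m; ΔE = Δλ × 111600 × cos(48.92556°) = -0.00141 × 111600 × 0.657039 = -103.4 m.
Distance = √(ΔE² + ΔN²) = √((-103.4)² + 555.8²) = 565.3 m.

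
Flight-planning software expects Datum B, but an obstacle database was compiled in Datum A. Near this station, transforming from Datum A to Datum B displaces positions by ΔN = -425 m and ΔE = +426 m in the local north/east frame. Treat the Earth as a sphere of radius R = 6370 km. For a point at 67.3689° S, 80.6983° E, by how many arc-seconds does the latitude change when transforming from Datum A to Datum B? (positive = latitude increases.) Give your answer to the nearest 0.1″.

Δφ = -13.8″

On a sphere of radius R, 1 rad of latitude = R, so Δφ = ΔN / R = -425.0 / 6370000 = -6.6719e-05 rad = -13.762″.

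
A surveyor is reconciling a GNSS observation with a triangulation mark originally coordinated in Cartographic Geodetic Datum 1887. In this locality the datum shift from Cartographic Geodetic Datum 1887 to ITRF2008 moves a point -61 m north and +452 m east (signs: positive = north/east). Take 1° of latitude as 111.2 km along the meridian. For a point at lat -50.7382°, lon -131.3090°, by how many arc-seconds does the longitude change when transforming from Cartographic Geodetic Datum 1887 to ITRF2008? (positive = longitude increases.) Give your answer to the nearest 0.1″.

Δλ = 23.1″

At latitude -50.7382°, cos φ = 0.632865.
1° of longitude at this latitude = 111.2 × cos φ = 70.37 km, so Δλ = 452.0 / 70374.6 = 0.0064228° = 23.122″.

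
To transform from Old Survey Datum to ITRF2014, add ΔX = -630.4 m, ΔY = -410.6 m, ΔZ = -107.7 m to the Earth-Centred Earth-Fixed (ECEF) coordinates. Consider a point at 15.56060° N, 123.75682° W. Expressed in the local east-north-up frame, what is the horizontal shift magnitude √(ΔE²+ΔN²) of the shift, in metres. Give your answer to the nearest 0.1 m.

413.9 m

The local east axis at (φ, λ) is (−sin λ, cos λ, 0), so ΔE = −sin(-123.75682°)·(-630.4) + cos(-123.75682°)·(-410.6) = -295.96 m.
The local north axis is (−sin φ cos λ, −sin φ sin λ, cos φ), giving ΔN = -93.969 − 91.576 − 103.753 = -289.30 m.
Horizontal magnitude = √(ΔE² + ΔN²) = √((-295.96)² + (-289.30)²) = 413.87 m.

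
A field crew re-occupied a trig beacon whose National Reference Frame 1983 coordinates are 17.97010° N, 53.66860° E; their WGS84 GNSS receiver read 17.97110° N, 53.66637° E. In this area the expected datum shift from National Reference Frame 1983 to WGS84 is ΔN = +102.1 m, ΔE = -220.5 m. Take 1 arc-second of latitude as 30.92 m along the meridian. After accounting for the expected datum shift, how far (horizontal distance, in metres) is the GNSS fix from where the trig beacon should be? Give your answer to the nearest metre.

Observed coordinate differences: Δφ = +0.00100°, Δλ = -0.00223°.
Converting to metres (1° lat = 111312 m, cos φ = 0.951218): observed ΔN = 111.3 m, observed ΔE = -236.1 m.
Subtracting the expected shift leaves a residual of 111.3 − (102.1) = 9.2 m north and -236.1 − (-220.5) = -15.6 m east.
Residual distance = √(9.2² + (-15.6)²) = 18.1 m.

18 m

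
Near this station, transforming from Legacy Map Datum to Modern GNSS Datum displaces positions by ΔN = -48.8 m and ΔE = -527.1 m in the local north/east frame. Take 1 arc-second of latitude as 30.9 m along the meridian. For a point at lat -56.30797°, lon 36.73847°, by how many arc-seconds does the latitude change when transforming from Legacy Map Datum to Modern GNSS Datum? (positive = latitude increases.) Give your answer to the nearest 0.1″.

Δφ = -1.6″

1″ of latitude = 30.90 m, so Δφ = -48.8 / 30.90 = -1.579″.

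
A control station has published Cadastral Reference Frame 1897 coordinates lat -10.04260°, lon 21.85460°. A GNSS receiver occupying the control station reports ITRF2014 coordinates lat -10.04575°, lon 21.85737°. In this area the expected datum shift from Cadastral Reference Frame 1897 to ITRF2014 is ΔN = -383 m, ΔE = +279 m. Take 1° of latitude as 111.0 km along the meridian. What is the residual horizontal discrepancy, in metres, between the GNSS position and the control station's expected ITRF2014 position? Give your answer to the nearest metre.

41 m

Observed coordinate differences: Δφ = -0.00315°, Δλ = +0.00277°.
Converting to metres (1° lat = 111000 m, cos φ = 0.984678): observed ΔN = -349.6 m, observed ΔE = 302.8 m.
Subtracting the expected shift leaves a residual of -349.6 − (-383) = 33.4 m north and 302.8 − (279) = 23.8 m east.
Residual distance = √(33.4² + 23.8²) = 40.9 m.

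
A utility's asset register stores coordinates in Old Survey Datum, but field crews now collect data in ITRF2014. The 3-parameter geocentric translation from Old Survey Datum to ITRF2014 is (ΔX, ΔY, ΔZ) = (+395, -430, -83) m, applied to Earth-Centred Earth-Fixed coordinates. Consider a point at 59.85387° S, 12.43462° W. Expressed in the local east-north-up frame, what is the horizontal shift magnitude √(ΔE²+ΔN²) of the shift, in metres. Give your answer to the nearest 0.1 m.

At φ = -59.85387°, λ = -12.43462°: sin φ = -0.864747, cos φ = 0.502207, sin λ = -0.215325, cos λ = 0.976542.
ΔE = −sin λ·ΔX + cos λ·ΔY = −(-0.215325)·(395) + (0.976542)·(-430) = -334.86 m.
ΔN = −sin φ cos λ·ΔX − sin φ sin λ·ΔY + cos φ·ΔZ = −(-0.864747)(0.976542)(395) − (-0.864747)(-0.215325)(-430) + (0.502207)(-83) = 371.95 m.
Horizontal magnitude = √(ΔE² + ΔN²) = √((-334.86)² + 371.95²) = 500.47 m.

500.5 m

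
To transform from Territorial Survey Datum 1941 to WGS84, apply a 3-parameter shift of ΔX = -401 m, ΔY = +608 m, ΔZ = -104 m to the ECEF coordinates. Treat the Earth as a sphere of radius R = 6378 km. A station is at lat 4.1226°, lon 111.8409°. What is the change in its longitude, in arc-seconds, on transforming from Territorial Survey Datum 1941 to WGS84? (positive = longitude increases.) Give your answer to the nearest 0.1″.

sin φ = 0.071891, cos φ = 0.997413, sin λ = 0.928220, cos λ = -0.372031.
East component: ΔE = −sin λ·ΔX + cos λ·ΔY = −(0.928220)(-401) + (-0.372031)(608) = 146.02 m.
1° of latitude spans πR/180 = 111317 m; at latitude φ, 1° of longitude spans that × cos φ = 111029.1 m, so Δλ = 146.02 / 111029.1 × 3600 = 4.735″.

Δλ = 4.7″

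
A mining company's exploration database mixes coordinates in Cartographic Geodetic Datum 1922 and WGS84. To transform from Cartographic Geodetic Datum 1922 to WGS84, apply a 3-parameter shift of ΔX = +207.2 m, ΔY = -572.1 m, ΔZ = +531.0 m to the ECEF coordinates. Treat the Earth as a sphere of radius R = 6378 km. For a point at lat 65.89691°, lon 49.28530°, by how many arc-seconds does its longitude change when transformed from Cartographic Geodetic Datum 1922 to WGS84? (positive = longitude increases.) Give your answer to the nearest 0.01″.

Δλ = -41.99″

sin φ = 0.912812, cos φ = 0.408380, sin λ = 0.757967, cos λ = 0.652293.
East component: ΔE = −sin λ·ΔX + cos λ·ΔY = −(0.757967)(207.2) + (0.652293)(-572.1) = -530.23 m.
1° of latitude spans πR/180 = 111317 m; at latitude φ, 1° of longitude spans that × cos φ = 45459.6 m, so Δλ = -530.23 / 45459.6 × 3600 = -41.989″.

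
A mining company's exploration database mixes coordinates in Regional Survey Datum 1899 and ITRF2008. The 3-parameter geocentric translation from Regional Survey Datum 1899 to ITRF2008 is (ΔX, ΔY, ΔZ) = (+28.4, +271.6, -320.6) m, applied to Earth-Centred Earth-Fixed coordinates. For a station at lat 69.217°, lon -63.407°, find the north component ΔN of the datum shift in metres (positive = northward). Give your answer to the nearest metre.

ΔN = 101 m

At φ = 69.217°, λ = -63.407°: sin φ = 0.934931, cos φ = 0.354830, sin λ = -0.894209, cos λ = 0.447650.
ΔN = −sin φ cos λ·ΔX − sin φ sin λ·ΔY + cos φ·ΔZ = −(0.934931)(0.447650)(28.4) − (0.934931)(-0.894209)(271.6) + (0.354830)(-320.6) = 101.42 m.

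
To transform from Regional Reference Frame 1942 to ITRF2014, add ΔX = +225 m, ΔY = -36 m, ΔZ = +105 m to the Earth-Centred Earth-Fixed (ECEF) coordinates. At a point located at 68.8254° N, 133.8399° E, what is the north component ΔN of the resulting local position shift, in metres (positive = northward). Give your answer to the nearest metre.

At φ = 68.8254°, λ = 133.8399°: sin φ = 0.932484, cos φ = 0.361211, sin λ = 0.721278, cos λ = -0.692646.
ΔN = −sin φ cos λ·ΔX − sin φ sin λ·ΔY + cos φ·ΔZ = −(0.932484)(-0.692646)(225) − (0.932484)(0.721278)(-36) + (0.361211)(105) = 207.46 m.

ΔN = 207 m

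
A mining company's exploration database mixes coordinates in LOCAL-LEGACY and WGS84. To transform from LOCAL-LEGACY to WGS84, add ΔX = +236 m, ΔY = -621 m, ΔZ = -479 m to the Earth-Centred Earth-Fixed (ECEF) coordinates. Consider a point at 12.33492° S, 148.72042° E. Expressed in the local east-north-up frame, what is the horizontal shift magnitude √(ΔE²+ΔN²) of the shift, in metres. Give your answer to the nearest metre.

The local east axis at (φ, λ) is (−sin λ, cos λ, 0), so ΔE = −sin(148.72042°)·236 + cos(148.72042°)·(-621) = 408.20 m.
The local north axis is (−sin φ cos λ, −sin φ sin λ, cos φ), giving ΔN = -43.087 − 68.880 − 467.943 = -579.91 m.
Horizontal magnitude = √(ΔE² + ΔN²) = √(408.20² + (-579.91)²) = 709.17 m.

709 m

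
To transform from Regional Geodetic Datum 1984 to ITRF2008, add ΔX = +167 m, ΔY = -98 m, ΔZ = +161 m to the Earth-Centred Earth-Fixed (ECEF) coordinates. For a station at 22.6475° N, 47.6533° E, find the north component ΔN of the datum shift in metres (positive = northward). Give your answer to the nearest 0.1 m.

ΔN = 133.2 m

The local north axis is (−sin φ cos λ, −sin φ sin λ, cos φ), giving ΔN = -43.317 + 27.890 + 148.586 = 133.16 m.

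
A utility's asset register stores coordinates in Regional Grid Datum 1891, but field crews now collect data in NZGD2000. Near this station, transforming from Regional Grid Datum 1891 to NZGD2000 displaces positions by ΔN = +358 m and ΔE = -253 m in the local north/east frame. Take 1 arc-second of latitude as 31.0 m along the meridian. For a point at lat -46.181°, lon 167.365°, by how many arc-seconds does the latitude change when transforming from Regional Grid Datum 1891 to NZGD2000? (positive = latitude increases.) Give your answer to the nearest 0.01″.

Δφ = 11.55″

1″ of latitude = 31.00 m, so Δφ = 358.0 / 31.00 = 11.548″.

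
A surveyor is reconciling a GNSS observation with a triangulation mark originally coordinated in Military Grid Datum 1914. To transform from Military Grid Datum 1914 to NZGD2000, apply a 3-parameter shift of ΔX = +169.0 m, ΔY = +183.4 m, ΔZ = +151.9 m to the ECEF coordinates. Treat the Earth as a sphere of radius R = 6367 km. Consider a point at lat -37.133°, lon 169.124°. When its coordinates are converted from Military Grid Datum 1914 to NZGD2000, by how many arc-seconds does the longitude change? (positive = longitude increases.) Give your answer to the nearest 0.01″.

Δλ = -8.61″

sin φ = -0.603667, cos φ = 0.797236, sin λ = 0.188684, cos λ = -0.982038.
East component: ΔE = −sin λ·ΔX + cos λ·ΔY = −(0.188684)(169.0) + (-0.982038)(183.4) = -211.99 m.
1° of latitude spans πR/180 = 111125 m; at latitude φ, 1° of longitude spans that × cos φ = 88593.0 m, so Δλ = -211.99 / 88593.0 × 3600 = -8.614″.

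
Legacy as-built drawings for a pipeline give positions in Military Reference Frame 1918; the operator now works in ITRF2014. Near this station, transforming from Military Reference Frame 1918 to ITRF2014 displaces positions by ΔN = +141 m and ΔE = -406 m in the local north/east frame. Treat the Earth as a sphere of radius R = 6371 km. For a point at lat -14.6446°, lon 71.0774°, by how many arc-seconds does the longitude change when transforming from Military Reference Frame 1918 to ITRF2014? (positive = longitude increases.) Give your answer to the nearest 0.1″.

At latitude -14.6446°, cos φ = 0.967513.
One radian of longitude at latitude φ spans R cos φ, so Δλ = ΔE / (R cos φ) = -406.0 / (6371000 × 0.967513) = -6.5866e-05 rad = -13.586″.

Δλ = -13.6″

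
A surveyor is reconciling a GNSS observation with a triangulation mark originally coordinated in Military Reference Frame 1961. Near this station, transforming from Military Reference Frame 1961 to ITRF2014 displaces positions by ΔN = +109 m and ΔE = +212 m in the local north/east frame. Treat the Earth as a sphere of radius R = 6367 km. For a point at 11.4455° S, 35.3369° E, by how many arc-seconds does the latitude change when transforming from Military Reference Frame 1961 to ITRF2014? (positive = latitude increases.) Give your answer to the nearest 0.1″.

On a sphere of radius R, 1 rad of latitude = R, so Δφ = ΔN / R = 109.0 / 6367000 = 1.7120e-05 rad = 3.531″.

Δφ = 3.5″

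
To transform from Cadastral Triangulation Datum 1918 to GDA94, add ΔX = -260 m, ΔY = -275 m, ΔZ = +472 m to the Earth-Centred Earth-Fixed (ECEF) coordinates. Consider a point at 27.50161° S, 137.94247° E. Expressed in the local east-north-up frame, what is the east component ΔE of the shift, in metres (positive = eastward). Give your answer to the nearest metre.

The local east axis at (φ, λ) is (−sin λ, cos λ, 0), so ΔE = −sin(137.94247°)·(-260) + cos(137.94247°)·(-275) = 378.35 m.

ΔE = 378 m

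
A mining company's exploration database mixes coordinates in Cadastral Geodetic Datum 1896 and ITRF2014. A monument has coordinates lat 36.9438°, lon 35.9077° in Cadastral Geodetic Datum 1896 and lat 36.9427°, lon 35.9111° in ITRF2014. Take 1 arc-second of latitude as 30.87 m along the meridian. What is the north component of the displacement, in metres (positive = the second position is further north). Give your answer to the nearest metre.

ΔN = -122 m

Δφ = 36.9427° − 36.9438° = -0.0011°; Δλ = 35.9111° − 35.9077° = +0.0034°.
1° of latitude = 3600 × 30.87 = 111132 m.
ΔN = Δφ × 111132 = -122.2 m; ΔE = Δλ × 111132 × cos(36.9438°) = +0.0034 × 111132 × 0.799225 = 302.0 m.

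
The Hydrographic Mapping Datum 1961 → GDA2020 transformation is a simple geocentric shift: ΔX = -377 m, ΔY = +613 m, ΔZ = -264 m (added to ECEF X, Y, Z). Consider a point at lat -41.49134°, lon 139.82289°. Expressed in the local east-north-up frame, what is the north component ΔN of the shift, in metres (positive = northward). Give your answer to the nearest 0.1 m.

At φ = -41.49134°, λ = 139.82289°: sin φ = -0.662507, cos φ = 0.749056, sin λ = 0.645152, cos λ = -0.764054.
ΔN = −sin φ cos λ·ΔX − sin φ sin λ·ΔY + cos φ·ΔZ = −(-0.662507)(-0.764054)(-377) − (-0.662507)(0.645152)(613) + (0.749056)(-264) = 255.09 m.

ΔN = 255.1 m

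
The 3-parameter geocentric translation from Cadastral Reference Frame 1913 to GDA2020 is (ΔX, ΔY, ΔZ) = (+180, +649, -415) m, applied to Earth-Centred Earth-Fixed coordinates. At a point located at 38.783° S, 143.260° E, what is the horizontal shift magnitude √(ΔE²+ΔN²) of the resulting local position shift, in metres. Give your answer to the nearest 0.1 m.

The local east axis at (φ, λ) is (−sin λ, cos λ, 0), so ΔE = −sin(143.260°)·180 + cos(143.260°)·649 = -627.75 m.
The local north axis is (−sin φ cos λ, −sin φ sin λ, cos φ), giving ΔN = -90.351 + 243.172 − 323.502 = -170.68 m.
Horizontal magnitude = √(ΔE² + ΔN²) = √((-627.75)² + (-170.68)²) = 650.54 m.

650.5 m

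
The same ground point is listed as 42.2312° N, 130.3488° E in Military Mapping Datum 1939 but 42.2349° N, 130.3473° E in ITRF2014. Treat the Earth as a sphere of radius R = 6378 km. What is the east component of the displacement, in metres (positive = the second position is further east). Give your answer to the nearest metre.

ΔE = -124 m

Δφ = 42.2349° − 42.2312° = +0.0037°; Δλ = 130.3473° − 130.3488° = -0.0015°.
1° along a meridian = πR/180 = 111317 m.
ΔN = Δφ × 111317 = 411.9 m; ΔE = Δλ × 111317 × cos(42.2312°) = -0.0015 × 111317 × 0.740439 = -123.6 m.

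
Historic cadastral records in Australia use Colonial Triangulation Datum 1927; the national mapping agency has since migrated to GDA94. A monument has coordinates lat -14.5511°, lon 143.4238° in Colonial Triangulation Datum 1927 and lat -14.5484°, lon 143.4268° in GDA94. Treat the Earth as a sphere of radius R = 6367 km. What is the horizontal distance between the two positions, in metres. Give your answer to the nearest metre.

Δφ = -14.5484° − -14.5511° = +0.0027°; Δλ = 143.4268° − 143.4238° = +0.0030°.
1° along a meridian = πR/180 = 111125 m.
ΔN = Δφ × 111125 = 300.0 m; ΔE = Δλ × 111125 × cos(-14.5511°) = +0.0030 × 111125 × 0.967924 = 322.7 m.
Distance = √(ΔE² + ΔN²) = √(322.7² + 300.0²) = 440.6 m.

441 m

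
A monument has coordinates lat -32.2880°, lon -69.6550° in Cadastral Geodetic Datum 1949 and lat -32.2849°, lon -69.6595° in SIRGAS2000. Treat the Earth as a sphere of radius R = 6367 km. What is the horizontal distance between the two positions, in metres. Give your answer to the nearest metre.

545 m

Δφ = -32.2849° − -32.2880° = +0.0031°; Δλ = -69.6595° − -69.6550° = -0.0045°.
1° along a meridian = πR/180 = 111125 m.
ΔN = Δφ × 111125 = 344.5 m; ΔE = Δλ × 111125 × cos(-32.2880°) = -0.0045 × 111125 × 0.845374 = -422.7 m.
Distance = √(ΔE² + ΔN²) = √((-422.7)² + 344.5²) = 545.3 m.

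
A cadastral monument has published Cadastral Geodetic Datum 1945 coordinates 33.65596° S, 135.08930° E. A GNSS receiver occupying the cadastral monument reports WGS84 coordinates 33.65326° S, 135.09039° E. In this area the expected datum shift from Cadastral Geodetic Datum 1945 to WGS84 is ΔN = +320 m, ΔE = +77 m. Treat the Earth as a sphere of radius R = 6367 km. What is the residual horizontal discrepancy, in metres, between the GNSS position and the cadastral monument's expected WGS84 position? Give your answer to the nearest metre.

Observed coordinate differences: Δφ = +0.00270°, Δλ = +0.00109°.
Converting to metres (1° lat = 111125 m, cos φ = 0.832380): observed ΔN = 300.0 m, observed ΔE = 100.8 m.
Subtracting the expected shift leaves a residual of 300.0 − (320) = -20.0 m north and 100.8 − (77) = 23.8 m east.
Residual distance = √((-20.0)² + 23.8²) = 31.1 m.

31 m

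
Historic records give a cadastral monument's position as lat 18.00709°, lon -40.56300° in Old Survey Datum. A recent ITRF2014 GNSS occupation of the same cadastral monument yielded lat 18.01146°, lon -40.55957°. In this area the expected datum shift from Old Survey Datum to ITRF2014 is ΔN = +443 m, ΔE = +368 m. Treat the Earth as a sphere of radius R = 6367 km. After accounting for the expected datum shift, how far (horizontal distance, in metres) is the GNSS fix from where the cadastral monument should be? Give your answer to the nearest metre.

43 m

Observed coordinate differences: Δφ = +0.00437°, Δλ = +0.00343°.
Converting to metres (1° lat = 111125 m, cos φ = 0.951018): observed ΔN = 485.6 m, observed ΔE = 362.5 m.
Subtracting the expected shift leaves a residual of 485.6 − (443) = 42.6 m north and 362.5 − (368) = -5.5 m east.
Residual distance = √(42.6² + (-5.5)²) = 43.0 m.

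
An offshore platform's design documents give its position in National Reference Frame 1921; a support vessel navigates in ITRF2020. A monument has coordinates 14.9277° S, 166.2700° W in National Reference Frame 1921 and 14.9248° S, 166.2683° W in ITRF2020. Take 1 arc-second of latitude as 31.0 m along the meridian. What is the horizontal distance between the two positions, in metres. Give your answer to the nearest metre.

372 m

Δφ = -14.9248° − -14.9277° = +0.0029°; Δλ = -166.2683° − -166.2700° = +0.0017°.
1° of latitude = 3600 × 31.00 = 111600 m.
ΔN = Δφ × 111600 = 323.6 m; ΔE = Δλ × 111600 × cos(-14.9277°) = +0.0017 × 111600 × 0.966252 = 183.3 m.
Distance = √(ΔE² + ΔN²) = √(183.3² + 323.6²) = 372.0 m.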